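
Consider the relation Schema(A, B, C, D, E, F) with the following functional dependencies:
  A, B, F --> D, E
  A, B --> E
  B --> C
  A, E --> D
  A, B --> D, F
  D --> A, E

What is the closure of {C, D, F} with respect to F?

Start with {C, D, F}.
D --> A, E applies; add {A, E} → now {A, C, D, E, F}.
No further FD applies.

{A, C, D, E, F}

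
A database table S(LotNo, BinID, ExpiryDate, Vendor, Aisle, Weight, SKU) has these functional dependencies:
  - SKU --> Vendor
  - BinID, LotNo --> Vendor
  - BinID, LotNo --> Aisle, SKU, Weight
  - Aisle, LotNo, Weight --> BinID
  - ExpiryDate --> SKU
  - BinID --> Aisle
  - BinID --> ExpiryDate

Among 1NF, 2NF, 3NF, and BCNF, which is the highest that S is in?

1NF

Candidate keys: {Aisle, LotNo, Weight}, {BinID, LotNo}. Prime attributes: {Aisle, BinID, LotNo, Weight}.
SKU --> Vendor: {SKU}⁺ = {SKU, Vendor}, which is not all of the attributes, so the left side is not a superkey — BCNF is violated.
Because {Vendor} is non-prime and the left side of SKU --> Vendor is not a superkey, the relation is not in 3NF.
{BinID} is a proper subset of the key {BinID, LotNo}, and {BinID}⁺ contains the non-prime attributes {ExpiryDate, SKU, Vendor} — a partial dependency, so 2NF is violated.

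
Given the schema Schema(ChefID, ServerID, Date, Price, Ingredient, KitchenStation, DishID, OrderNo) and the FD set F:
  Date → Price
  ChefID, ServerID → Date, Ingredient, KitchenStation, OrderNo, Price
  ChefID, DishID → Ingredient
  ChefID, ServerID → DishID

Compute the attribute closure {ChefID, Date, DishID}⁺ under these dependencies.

Start with {ChefID, Date, DishID}.
Date → Price applies; add {Price} → now {ChefID, Date, DishID, Price}.
ChefID, DishID → Ingredient applies; add {Ingredient} → now {ChefID, Date, DishID, Ingredient, Price}.
No further FD applies.

{ChefID, Date, DishID, Ingredient, Price}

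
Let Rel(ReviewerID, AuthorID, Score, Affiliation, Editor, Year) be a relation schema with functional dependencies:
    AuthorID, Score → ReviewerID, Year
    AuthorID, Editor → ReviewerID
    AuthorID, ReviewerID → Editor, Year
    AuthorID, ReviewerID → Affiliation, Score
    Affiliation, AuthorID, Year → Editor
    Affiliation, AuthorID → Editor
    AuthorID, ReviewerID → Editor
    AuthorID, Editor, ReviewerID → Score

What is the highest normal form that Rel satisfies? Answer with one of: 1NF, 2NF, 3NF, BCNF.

BCNF

Candidate keys: {Affiliation, AuthorID}, {AuthorID, Editor}, {AuthorID, ReviewerID}, {AuthorID, Score}. Prime attributes: {Affiliation, AuthorID, Editor, ReviewerID, Score}.
Every FD has a superkey on the left, so the relation is in BCNF.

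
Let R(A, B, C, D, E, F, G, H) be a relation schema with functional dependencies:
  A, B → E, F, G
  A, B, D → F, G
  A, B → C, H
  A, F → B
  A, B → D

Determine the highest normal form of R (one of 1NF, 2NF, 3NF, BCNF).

Candidate keys: {A, B}, {A, F}. Prime attributes: {A, B, F}.
The left-hand side of every FD is a superkey, so BCNF is satisfied.

BCNF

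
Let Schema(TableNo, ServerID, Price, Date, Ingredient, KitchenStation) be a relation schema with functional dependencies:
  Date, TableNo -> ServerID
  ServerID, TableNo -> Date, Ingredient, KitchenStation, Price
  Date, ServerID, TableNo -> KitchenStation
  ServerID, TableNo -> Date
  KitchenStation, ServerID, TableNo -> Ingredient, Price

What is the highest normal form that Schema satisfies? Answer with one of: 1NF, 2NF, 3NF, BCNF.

Candidate keys: {Date, TableNo}, {ServerID, TableNo}. Prime attributes: {Date, ServerID, TableNo}.
The left-hand side of every FD is a superkey, so BCNF is satisfied.

BCNF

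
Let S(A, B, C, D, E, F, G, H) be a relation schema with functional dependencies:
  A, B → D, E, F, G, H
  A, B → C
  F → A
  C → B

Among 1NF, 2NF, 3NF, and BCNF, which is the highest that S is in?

3NF

Candidate keys: {A, B}, {A, C}, {B, F}, {C, F}. Prime attributes: {A, B, C, F}.
F → A breaks BCNF: {F}⁺ = {A, F}, so {F} is not a superkey.
But every attribute on its right side ({A}) is prime, and the same holds for every other non-superkey FD, so 3NF still holds.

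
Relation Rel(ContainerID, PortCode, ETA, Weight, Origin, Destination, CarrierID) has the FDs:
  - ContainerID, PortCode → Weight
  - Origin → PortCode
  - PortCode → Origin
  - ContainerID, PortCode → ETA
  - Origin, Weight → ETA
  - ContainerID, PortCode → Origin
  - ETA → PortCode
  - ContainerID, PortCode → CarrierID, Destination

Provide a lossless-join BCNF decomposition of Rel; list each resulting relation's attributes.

{CarrierID, ContainerID, Destination, Origin, Weight}; {ETA, Origin}; {ETA, Weight}; {Origin, PortCode}

Candidate keys of the original relation: {ContainerID, ETA}, {ContainerID, Origin}, {ContainerID, PortCode}.
{CarrierID, ContainerID, Destination, ETA, Origin, PortCode, Weight}: {Origin} determines {Origin, PortCode} here but is not a superkey — split on Origin → PortCode, giving {Origin, PortCode} and {CarrierID, ContainerID, Destination, ETA, Origin, Weight}.
{Origin, PortCode} has no BCNF violation.
{CarrierID, ContainerID, Destination, ETA, Origin, Weight}: {Origin, Weight} determines {ETA, Origin, Weight} here but is not a superkey — split on Origin, Weight → ETA, giving {ETA, Origin, Weight} and {CarrierID, ContainerID, Destination, Origin, Weight}.
{ETA, Origin, Weight}: {ETA} determines {ETA, Origin} here but is not a superkey — split on ETA → Origin, giving {ETA, Origin} and {ETA, Weight}.
{ETA, Origin} has no BCNF violation.
{ETA, Weight} has no BCNF violation.
{CarrierID, ContainerID, Destination, Origin, Weight} has no BCNF violation.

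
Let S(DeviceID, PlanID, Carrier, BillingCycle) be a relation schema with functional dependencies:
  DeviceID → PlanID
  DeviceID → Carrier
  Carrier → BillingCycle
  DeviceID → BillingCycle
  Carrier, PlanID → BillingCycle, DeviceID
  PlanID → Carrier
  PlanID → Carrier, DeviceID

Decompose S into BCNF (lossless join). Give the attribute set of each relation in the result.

{BillingCycle, Carrier}; {Carrier, DeviceID, PlanID}

Candidate keys of the original relation: {DeviceID}, {PlanID}.
Within {BillingCycle, Carrier, DeviceID, PlanID}: {Carrier}⁺ ∩ {BillingCycle, Carrier, DeviceID, PlanID} = {BillingCycle, Carrier}, not the whole set, so Carrier → BillingCycle violates BCNF; decompose into {BillingCycle, Carrier} and {Carrier, DeviceID, PlanID}.
{BillingCycle, Carrier} is in BCNF.
{Carrier, DeviceID, PlanID} is in BCNF.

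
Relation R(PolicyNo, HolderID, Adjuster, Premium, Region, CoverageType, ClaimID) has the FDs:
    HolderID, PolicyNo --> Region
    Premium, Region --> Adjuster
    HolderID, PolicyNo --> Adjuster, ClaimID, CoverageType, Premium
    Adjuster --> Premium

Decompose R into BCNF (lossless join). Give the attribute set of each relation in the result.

Candidate key of the original relation: {HolderID, PolicyNo}.
{Adjuster, ClaimID, CoverageType, HolderID, PolicyNo, Premium, Region}: {Premium, Region} determines {Adjuster, Premium, Region} here but is not a superkey — split on Premium, Region --> Adjuster, giving {Adjuster, Premium, Region} and {ClaimID, CoverageType, HolderID, PolicyNo, Premium, Region}.
{Adjuster, Premium, Region}: {Adjuster} determines {Adjuster, Premium} here but is not a superkey — split on Adjuster --> Premium, giving {Adjuster, Premium} and {Adjuster, Region}.
{Adjuster, Premium} is in BCNF.
{Adjuster, Region} is in BCNF.
{ClaimID, CoverageType, HolderID, PolicyNo, Premium, Region} is in BCNF.

{Adjuster, Premium}; {Adjuster, Region}; {ClaimID, CoverageType, HolderID, PolicyNo, Premium, Region}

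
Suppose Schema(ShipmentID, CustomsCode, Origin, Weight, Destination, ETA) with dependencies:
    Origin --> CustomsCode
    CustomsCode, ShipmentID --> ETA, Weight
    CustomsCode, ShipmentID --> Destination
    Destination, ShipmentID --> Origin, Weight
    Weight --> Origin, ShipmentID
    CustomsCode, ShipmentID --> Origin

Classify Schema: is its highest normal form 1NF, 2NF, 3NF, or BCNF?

Candidate keys: {CustomsCode, ShipmentID}, {Destination, ShipmentID}, {Origin, ShipmentID}, {Weight}. Prime attributes: {CustomsCode, Destination, Origin, ShipmentID, Weight}.
For Origin --> CustomsCode we have {Origin}⁺ = {CustomsCode, Origin}; {Origin} is not a superkey, so BCNF fails.
But every attribute on its right side ({CustomsCode}) is prime, and the same holds for every other non-superkey FD, so 3NF still holds.

3NF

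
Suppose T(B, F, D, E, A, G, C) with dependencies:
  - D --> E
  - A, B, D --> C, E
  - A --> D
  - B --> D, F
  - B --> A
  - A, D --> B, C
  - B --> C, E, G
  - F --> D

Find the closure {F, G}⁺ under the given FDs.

{D, E, F, G}

Start with {F, G}.
F --> D applies; add {D} → now {D, F, G}.
D --> E applies; add {E} → now {D, E, F, G}.
No further FD applies.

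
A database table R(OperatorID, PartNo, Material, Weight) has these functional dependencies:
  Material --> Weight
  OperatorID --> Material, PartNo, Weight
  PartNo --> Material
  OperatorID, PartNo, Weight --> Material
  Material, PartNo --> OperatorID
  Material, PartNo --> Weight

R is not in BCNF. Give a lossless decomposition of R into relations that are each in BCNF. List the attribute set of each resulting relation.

{Material, OperatorID, PartNo}; {Material, Weight}

Candidate keys of the original relation: {OperatorID}, {PartNo}.
In {Material, OperatorID, PartNo, Weight}, {Material} is not a superkey ({Material}⁺ restricted to this set is {Material, Weight}), so split on Material --> Weight into {Material, Weight} and {Material, OperatorID, PartNo}.
{Material, Weight} has no BCNF violation.
{Material, OperatorID, PartNo} has no BCNF violation.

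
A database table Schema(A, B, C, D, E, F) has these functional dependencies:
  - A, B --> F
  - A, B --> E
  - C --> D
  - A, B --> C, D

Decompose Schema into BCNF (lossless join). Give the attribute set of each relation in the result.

Candidate key of the original relation: {A, B}.
{A, B, C, D, E, F}: {C} determines {C, D} here but is not a superkey — split on C --> D, giving {C, D} and {A, B, C, E, F}.
{C, D}: every determinant is a superkey — BCNF.
{A, B, C, E, F}: every determinant is a superkey — BCNF.

{A, B, C, E, F}; {C, D}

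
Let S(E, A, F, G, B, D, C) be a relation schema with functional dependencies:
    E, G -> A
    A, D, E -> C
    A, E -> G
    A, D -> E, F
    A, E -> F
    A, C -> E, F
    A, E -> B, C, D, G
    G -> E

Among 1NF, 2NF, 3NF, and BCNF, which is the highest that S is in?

BCNF

Candidate keys: {A, C}, {A, D}, {A, E}, {G}. Prime attributes: {A, C, D, E, G}.
Every FD has a superkey on the left, so the relation is in BCNF.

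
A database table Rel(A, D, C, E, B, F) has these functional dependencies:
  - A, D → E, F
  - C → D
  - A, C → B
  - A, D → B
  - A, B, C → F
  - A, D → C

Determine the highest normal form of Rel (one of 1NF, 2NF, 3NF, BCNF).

Candidate keys: {A, C}, {A, D}. Prime attributes: {A, C, D}.
C → D: {C}⁺ = {C, D}, which is not all of the attributes, so the left side is not a superkey — BCNF is violated.
Since {D} ⊆ prime attributes and every other non-superkey FD also has a prime right side, the schema is in 3NF.

3NF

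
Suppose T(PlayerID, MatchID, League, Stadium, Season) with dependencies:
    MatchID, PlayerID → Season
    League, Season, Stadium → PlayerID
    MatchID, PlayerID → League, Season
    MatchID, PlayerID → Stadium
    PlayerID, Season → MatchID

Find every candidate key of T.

{League, Season, Stadium}, {MatchID, PlayerID}, {PlayerID, Season}

Closure of {MatchID, PlayerID} is {League, MatchID, PlayerID, Season, Stadium}, the whole schema; {MatchID, PlayerID} is a candidate key.
Closure of {PlayerID, Season} is {League, MatchID, PlayerID, Season, Stadium}, the whole schema; {PlayerID, Season} is a candidate key.
Closure of {League, Season, Stadium} is {League, MatchID, PlayerID, Season, Stadium}, the whole schema; {League, Season, Stadium} is a candidate key.
These are minimal and exhaustive — every other superkey contains one of them.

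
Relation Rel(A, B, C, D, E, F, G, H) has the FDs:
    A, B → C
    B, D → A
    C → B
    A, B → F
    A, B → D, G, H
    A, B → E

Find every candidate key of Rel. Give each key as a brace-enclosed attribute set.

{A, B}, {A, C}, {B, D}, {C, D}

{A, B}⁺ = {A, B, C, D, E, F, G, H}, which is every attribute, so {A, B} is a candidate key.
{A, C}⁺ = {A, B, C, D, E, F, G, H}, which is every attribute, so {A, C} is a candidate key.
{B, D}⁺ = {A, B, C, D, E, F, G, H}, which is every attribute, so {B, D} is a candidate key.
{C, D}⁺ = {A, B, C, D, E, F, G, H}, which is every attribute, so {C, D} is a candidate key.
Any other superkey properly contains one of these, so there are no further candidate keys.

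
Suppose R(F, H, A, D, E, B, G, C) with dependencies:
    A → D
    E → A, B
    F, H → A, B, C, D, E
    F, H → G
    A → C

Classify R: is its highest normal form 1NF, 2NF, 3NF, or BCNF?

2NF

Candidate key: {F, H}. Prime attributes: {F, H}.
For A → D we have {A}⁺ = {A, C, D}; {A} is not a superkey, so BCNF fails.
A → D has non-prime {D} on the right and a non-superkey on the left, so 3NF fails.
No non-prime attribute depends on a proper subset of any candidate key, so 2NF holds.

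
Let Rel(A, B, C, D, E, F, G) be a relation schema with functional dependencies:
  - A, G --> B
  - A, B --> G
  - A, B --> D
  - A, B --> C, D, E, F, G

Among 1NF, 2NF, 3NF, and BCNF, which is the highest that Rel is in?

Candidate keys: {A, B}, {A, G}. Prime attributes: {A, B, G}.
The left-hand side of every FD is a superkey, so BCNF is satisfied.

BCNF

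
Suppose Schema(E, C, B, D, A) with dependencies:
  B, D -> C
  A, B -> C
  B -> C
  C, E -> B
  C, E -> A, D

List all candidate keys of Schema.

{E} never appears on the right of any FD, so every key must include it.
{B, E}⁺ = {A, B, C, D, E} — all of the relation — so {B, E} is a candidate key.
{C, E}⁺ = {A, B, C, D, E} — all of the relation — so {C, E} is a candidate key.
Any other superkey properly contains one of these, so there are no further candidate keys.

{B, E}, {C, E}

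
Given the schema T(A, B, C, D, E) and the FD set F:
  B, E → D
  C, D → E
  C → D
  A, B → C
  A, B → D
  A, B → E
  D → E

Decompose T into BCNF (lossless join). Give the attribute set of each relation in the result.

{A, B, C}; {B, D}; {C, E}; {D, E}

Candidate key of the original relation: {A, B}.
In {A, B, C, D, E}, {B, E} is not a superkey ({B, E}⁺ restricted to this set is {B, D, E}), so split on B, E → D into {B, D, E} and {A, B, C, E}.
In {B, D, E}, {D} is not a superkey ({D}⁺ restricted to this set is {D, E}), so split on D → E into {D, E} and {B, D}.
{D, E} has no BCNF violation.
{B, D} has no BCNF violation.
In {A, B, C, E}, {C} is not a superkey ({C}⁺ restricted to this set is {C, E}), so split on C → E into {C, E} and {A, B, C}.
{C, E} has no BCNF violation.
{A, B, C} has no BCNF violation.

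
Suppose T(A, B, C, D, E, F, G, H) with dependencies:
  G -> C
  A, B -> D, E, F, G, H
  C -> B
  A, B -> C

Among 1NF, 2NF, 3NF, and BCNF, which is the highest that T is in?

3NF

Candidate keys: {A, B}, {A, C}, {A, G}. Prime attributes: {A, B, C, G}.
G -> C: {G}⁺ = {B, C, G}, which is not all of the attributes, so the left side is not a superkey — BCNF is violated.
Its right-hand attributes {C} are all prime, as are those of every other non-superkey FD — the relation is in 3NF.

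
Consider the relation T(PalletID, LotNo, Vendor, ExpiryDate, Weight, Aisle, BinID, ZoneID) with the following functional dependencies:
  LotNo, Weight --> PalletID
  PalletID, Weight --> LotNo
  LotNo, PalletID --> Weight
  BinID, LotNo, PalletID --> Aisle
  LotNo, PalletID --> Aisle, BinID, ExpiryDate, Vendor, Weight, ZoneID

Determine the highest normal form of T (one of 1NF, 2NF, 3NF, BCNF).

BCNF

Candidate keys: {LotNo, PalletID}, {LotNo, Weight}, {PalletID, Weight}. Prime attributes: {LotNo, PalletID, Weight}.
Each dependency's left side is a superkey — BCNF holds.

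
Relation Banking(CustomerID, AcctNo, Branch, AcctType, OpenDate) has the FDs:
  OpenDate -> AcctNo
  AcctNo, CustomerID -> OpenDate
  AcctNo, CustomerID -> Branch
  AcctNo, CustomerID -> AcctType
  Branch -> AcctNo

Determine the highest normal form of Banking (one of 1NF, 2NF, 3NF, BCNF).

Candidate keys: {AcctNo, CustomerID}, {Branch, CustomerID}, {CustomerID, OpenDate}. Prime attributes: {AcctNo, Branch, CustomerID, OpenDate}.
OpenDate -> AcctNo breaks BCNF: {OpenDate}⁺ = {AcctNo, OpenDate}, so {OpenDate} is not a superkey.
But every attribute on its right side ({AcctNo}) is prime, and the same holds for every other non-superkey FD, so 3NF still holds.

3NF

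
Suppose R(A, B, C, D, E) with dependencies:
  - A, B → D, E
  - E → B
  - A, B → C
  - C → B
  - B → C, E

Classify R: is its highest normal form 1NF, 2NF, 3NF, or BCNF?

3NF

Candidate keys: {A, B}, {A, C}, {A, E}. Prime attributes: {A, B, C, E}.
For E → B we have {E}⁺ = {B, C, E}; {E} is not a superkey, so BCNF fails.
But every attribute on its right side ({B}) is prime, and the same holds for every other non-superkey FD, so 3NF still holds.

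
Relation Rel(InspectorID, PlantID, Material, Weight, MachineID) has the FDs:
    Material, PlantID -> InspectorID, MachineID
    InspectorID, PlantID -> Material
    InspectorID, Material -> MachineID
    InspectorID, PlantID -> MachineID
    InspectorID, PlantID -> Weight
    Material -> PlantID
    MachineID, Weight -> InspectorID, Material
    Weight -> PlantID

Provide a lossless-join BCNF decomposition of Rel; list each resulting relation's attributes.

{InspectorID, MachineID, Material, Weight}; {PlantID, Weight}

Candidate keys of the original relation: {InspectorID, PlantID}, {InspectorID, Weight}, {MachineID, Weight}, {Material}.
Within {InspectorID, MachineID, Material, PlantID, Weight}: {Weight}⁺ ∩ {InspectorID, MachineID, Material, PlantID, Weight} = {PlantID, Weight}, not the whole set, so Weight -> PlantID violates BCNF; decompose into {PlantID, Weight} and {InspectorID, MachineID, Material, Weight}.
{PlantID, Weight}: every determinant is a superkey — BCNF.
{InspectorID, MachineID, Material, Weight}: every determinant is a superkey — BCNF.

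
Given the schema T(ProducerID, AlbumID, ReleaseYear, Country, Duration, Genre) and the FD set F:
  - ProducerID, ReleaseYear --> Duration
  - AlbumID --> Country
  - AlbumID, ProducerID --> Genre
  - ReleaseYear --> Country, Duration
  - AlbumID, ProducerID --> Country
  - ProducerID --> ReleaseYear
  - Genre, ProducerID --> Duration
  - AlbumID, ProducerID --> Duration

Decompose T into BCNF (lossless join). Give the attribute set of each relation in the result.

{AlbumID, Genre, ProducerID}; {Country, Duration, ReleaseYear}; {ProducerID, ReleaseYear}

Candidate key of the original relation: {AlbumID, ProducerID}.
Within {AlbumID, Country, Duration, Genre, ProducerID, ReleaseYear}: {ProducerID, ReleaseYear}⁺ ∩ {AlbumID, Country, Duration, Genre, ProducerID, ReleaseYear} = {Country, Duration, ProducerID, ReleaseYear}, not the whole set, so ProducerID, ReleaseYear --> Country, Duration violates BCNF; decompose into {Country, Duration, ProducerID, ReleaseYear} and {AlbumID, Genre, ProducerID, ReleaseYear}.
Within {Country, Duration, ProducerID, ReleaseYear}: {ReleaseYear}⁺ ∩ {Country, Duration, ProducerID, ReleaseYear} = {Country, Duration, ReleaseYear}, not the whole set, so ReleaseYear --> Country, Duration violates BCNF; decompose into {Country, Duration, ReleaseYear} and {ProducerID, ReleaseYear}.
{Country, Duration, ReleaseYear} has no BCNF violation.
{ProducerID, ReleaseYear} has no BCNF violation.
Within {AlbumID, Genre, ProducerID, ReleaseYear}: {ProducerID}⁺ ∩ {AlbumID, Genre, ProducerID, ReleaseYear} = {ProducerID, ReleaseYear}, not the whole set, so ProducerID --> ReleaseYear violates BCNF; decompose into {ProducerID, ReleaseYear} and {AlbumID, Genre, ProducerID}.
{ProducerID, ReleaseYear} has no BCNF violation.
{AlbumID, Genre, ProducerID} has no BCNF violation.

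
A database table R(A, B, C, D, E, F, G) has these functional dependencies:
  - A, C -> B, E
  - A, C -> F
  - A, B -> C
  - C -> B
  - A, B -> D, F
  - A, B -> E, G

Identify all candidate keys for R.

{A, B}, {A, C}

{A} never appears on the right of any FD, so every key must include it.
{A, B}⁺ = {A, B, C, D, E, F, G} — all of the relation — so {A, B} is a candidate key.
{A, C}⁺ = {A, B, C, D, E, F, G} — all of the relation — so {A, C} is a candidate key.
No proper subset of any of these is a key, and no other minimal superkey exists.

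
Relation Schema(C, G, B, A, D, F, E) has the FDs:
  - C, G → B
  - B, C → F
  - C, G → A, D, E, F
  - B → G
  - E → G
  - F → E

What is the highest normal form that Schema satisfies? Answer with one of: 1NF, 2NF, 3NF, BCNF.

Candidate keys: {B, C}, {C, E}, {C, F}, {C, G}. Prime attributes: {B, C, E, F, G}.
For B → G we have {B}⁺ = {B, G}; {B} is not a superkey, so BCNF fails.
But every attribute on its right side ({G}) is prime, and the same holds for every other non-superkey FD, so 3NF still holds.

3NF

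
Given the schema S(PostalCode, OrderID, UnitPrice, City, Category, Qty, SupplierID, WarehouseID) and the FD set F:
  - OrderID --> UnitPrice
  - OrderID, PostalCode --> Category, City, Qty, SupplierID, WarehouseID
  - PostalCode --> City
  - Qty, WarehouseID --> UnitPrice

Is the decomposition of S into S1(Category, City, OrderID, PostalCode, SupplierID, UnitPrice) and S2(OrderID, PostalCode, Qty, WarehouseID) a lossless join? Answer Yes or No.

S1 ∩ S2 = {OrderID, PostalCode}; its closure under F is {Category, City, OrderID, PostalCode, Qty, SupplierID, UnitPrice, WarehouseID}.
S1 is contained in that closure, so S1 ∩ S2 --> S1 holds and the join is lossless.

Yes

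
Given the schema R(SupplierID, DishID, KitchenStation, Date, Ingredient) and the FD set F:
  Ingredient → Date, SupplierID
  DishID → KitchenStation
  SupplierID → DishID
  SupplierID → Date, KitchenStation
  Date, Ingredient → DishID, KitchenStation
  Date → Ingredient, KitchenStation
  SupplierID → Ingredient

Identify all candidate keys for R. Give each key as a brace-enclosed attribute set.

Closure of {Date} is {Date, DishID, Ingredient, KitchenStation, SupplierID}, the whole schema; {Date} is a candidate key.
Closure of {Ingredient} is {Date, DishID, Ingredient, KitchenStation, SupplierID}, the whole schema; {Ingredient} is a candidate key.
Closure of {SupplierID} is {Date, DishID, Ingredient, KitchenStation, SupplierID}, the whole schema; {SupplierID} is a candidate key.
Any other superkey properly contains one of these, so there are no further candidate keys.

{Date}, {Ingredient}, {SupplierID}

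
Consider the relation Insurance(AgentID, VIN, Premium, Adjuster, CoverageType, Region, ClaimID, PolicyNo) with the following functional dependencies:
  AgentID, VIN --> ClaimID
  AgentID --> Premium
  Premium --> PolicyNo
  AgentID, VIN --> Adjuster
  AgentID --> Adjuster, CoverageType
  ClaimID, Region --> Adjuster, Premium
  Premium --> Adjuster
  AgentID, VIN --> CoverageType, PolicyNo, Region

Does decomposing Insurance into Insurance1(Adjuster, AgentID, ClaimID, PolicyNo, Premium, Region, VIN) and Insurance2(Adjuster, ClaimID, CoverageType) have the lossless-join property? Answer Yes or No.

No

The shared attributes are {Adjuster, ClaimID} and {Adjuster, ClaimID}⁺ = {Adjuster, ClaimID}.
Insurance1 ⊄ {Adjuster, ClaimID} and Insurance2 ⊄ {Adjuster, ClaimID}, so the split is lossy.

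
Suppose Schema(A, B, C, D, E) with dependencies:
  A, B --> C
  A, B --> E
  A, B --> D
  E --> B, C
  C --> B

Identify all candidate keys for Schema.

{A, B}, {A, C}, {A, E}

No FD produces {A}, so it must be in every candidate key.
Closure of {A, B} is {A, B, C, D, E}, the whole schema; {A, B} is a candidate key.
Closure of {A, C} is {A, B, C, D, E}, the whole schema; {A, C} is a candidate key.
Closure of {A, E} is {A, B, C, D, E}, the whole schema; {A, E} is a candidate key.
Any other superkey properly contains one of these, so there are no further candidate keys.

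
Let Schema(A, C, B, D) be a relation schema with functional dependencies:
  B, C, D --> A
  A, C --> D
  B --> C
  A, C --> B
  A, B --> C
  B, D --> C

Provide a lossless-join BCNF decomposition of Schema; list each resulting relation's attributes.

{A, B, D}; {B, C}

Candidate keys of the original relation: {A, B}, {A, C}, {B, D}.
Within {A, B, C, D}: {B}⁺ ∩ {A, B, C, D} = {B, C}, not the whole set, so B --> C violates BCNF; decompose into {B, C} and {A, B, D}.
{B, C} is in BCNF.
{A, B, D} is in BCNF.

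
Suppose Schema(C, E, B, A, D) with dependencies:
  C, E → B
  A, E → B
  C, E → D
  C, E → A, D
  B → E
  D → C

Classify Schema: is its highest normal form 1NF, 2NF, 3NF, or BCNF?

Candidate keys: {B, C}, {B, D}, {C, E}, {D, E}. Prime attributes: {B, C, D, E}.
A, E → B: {A, E}⁺ = {A, B, E}, which is not all of the attributes, so the left side is not a superkey — BCNF is violated.
Its right-hand attributes {B} are all prime, as are those of every other non-superkey FD — the relation is in 3NF.

3NF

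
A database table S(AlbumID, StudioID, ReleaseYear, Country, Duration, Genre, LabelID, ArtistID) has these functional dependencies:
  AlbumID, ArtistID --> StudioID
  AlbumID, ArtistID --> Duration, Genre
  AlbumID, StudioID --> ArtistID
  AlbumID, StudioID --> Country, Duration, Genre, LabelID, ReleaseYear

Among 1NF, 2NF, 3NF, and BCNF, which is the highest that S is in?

BCNF

Candidate keys: {AlbumID, ArtistID}, {AlbumID, StudioID}. Prime attributes: {AlbumID, ArtistID, StudioID}.
The left-hand side of every FD is a superkey, so BCNF is satisfied.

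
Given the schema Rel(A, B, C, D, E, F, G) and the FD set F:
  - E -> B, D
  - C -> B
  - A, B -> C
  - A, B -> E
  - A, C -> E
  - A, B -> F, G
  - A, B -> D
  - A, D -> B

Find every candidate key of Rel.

No FD produces {A}, so it must be in every candidate key.
Closure of {A, B} is {A, B, C, D, E, F, G}, the whole schema; {A, B} is a candidate key.
Closure of {A, C} is {A, B, C, D, E, F, G}, the whole schema; {A, C} is a candidate key.
Closure of {A, D} is {A, B, C, D, E, F, G}, the whole schema; {A, D} is a candidate key.
Closure of {A, E} is {A, B, C, D, E, F, G}, the whole schema; {A, E} is a candidate key.
These are minimal and exhaustive — every other superkey contains one of them.

{A, B}, {A, C}, {A, D}, {A, E}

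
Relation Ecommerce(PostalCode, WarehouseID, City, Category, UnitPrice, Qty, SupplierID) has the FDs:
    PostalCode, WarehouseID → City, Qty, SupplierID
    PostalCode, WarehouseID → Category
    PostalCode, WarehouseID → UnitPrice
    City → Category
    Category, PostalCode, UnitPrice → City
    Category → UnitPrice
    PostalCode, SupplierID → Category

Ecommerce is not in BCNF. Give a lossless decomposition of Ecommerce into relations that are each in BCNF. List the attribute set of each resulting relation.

Candidate key of the original relation: {PostalCode, WarehouseID}.
In {Category, City, PostalCode, Qty, SupplierID, UnitPrice, WarehouseID}, {City} is not a superkey ({City}⁺ restricted to this set is {Category, City, UnitPrice}), so split on City → Category, UnitPrice into {Category, City, UnitPrice} and {City, PostalCode, Qty, SupplierID, WarehouseID}.
In {Category, City, UnitPrice}, {Category} is not a superkey ({Category}⁺ restricted to this set is {Category, UnitPrice}), so split on Category → UnitPrice into {Category, UnitPrice} and {Category, City}.
{Category, UnitPrice} is in BCNF.
{Category, City} is in BCNF.
In {City, PostalCode, Qty, SupplierID, WarehouseID}, {PostalCode, SupplierID} is not a superkey ({PostalCode, SupplierID}⁺ restricted to this set is {City, PostalCode, SupplierID}), so split on PostalCode, SupplierID → City into {City, PostalCode, SupplierID} and {PostalCode, Qty, SupplierID, WarehouseID}.
{City, PostalCode, SupplierID} is in BCNF.
{PostalCode, Qty, SupplierID, WarehouseID} is in BCNF.

{Category, City}; {Category, UnitPrice}; {City, PostalCode, SupplierID}; {PostalCode, Qty, SupplierID, WarehouseID}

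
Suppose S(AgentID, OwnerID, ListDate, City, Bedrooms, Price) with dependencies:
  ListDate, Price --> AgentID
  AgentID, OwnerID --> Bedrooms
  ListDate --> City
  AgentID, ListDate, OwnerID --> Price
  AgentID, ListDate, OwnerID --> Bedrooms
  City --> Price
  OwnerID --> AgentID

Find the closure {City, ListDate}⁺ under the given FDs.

Start with {City, ListDate}.
City --> Price applies; add {Price} → now {City, ListDate, Price}.
ListDate, Price --> AgentID applies; add {AgentID} → now {AgentID, City, ListDate, Price}.
No further FD applies.

{AgentID, City, ListDate, Price}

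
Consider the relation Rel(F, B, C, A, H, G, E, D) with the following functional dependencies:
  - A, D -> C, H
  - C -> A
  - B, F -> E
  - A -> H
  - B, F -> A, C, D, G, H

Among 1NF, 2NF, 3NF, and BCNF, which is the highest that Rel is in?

Candidate key: {B, F}. Prime attributes: {B, F}.
For A, D -> C, H we have {A, D}⁺ = {A, C, D, H}; {A, D} is not a superkey, so BCNF fails.
A, D -> C, H determines the non-prime attributes {C, H} from a non-superkey — 3NF is violated.
Checking every proper subset of each key, none determines a non-prime attribute — 2NF is satisfied.

2NF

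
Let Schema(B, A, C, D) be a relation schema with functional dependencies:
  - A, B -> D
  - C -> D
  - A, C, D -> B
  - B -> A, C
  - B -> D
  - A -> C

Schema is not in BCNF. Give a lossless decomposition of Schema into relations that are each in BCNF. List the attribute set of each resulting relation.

{A, B, C}; {C, D}

Candidate keys of the original relation: {A}, {B}.
Within {A, B, C, D}: {C}⁺ ∩ {A, B, C, D} = {C, D}, not the whole set, so C -> D violates BCNF; decompose into {C, D} and {A, B, C}.
{C, D} has no BCNF violation.
{A, B, C} has no BCNF violation.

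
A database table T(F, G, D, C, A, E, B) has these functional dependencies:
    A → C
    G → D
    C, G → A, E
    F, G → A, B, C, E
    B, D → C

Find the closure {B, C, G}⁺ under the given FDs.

{A, B, C, D, E, G}

Start with {B, C, G}.
G → D applies; add {D} → now {B, C, D, G}.
C, G → A, E applies; add {A, E} → now {A, B, C, D, E, G}.
No further FD applies.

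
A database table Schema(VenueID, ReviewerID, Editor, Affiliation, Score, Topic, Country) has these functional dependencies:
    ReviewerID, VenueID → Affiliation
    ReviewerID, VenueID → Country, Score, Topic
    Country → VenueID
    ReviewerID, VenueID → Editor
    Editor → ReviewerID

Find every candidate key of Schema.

{Country, Editor}, {Country, ReviewerID}, {Editor, VenueID}, {ReviewerID, VenueID}

{Country, Editor} is a candidate key since {Country, Editor}⁺ = {Affiliation, Country, Editor, ReviewerID, Score, Topic, VenueID} covers every attribute.
{Country, ReviewerID} is a candidate key since {Country, ReviewerID}⁺ = {Affiliation, Country, Editor, ReviewerID, Score, Topic, VenueID} covers every attribute.
{Editor, VenueID} is a candidate key since {Editor, VenueID}⁺ = {Affiliation, Country, Editor, ReviewerID, Score, Topic, VenueID} covers every attribute.
{ReviewerID, VenueID} is a candidate key since {ReviewerID, VenueID}⁺ = {Affiliation, Country, Editor, ReviewerID, Score, Topic, VenueID} covers every attribute.
No proper subset of any of these is a key, and no other minimal superkey exists.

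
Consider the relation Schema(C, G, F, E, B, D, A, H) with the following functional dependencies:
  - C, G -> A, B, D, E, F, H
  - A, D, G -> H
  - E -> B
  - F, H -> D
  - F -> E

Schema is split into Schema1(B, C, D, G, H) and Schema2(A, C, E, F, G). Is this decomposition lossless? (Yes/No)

Yes

Schema1 ∩ Schema2 = {C, G}; its closure under F is {A, B, C, D, E, F, G, H}.
This includes all of Schema1, so the common attributes are a superkey of Schema1 — the join is lossless.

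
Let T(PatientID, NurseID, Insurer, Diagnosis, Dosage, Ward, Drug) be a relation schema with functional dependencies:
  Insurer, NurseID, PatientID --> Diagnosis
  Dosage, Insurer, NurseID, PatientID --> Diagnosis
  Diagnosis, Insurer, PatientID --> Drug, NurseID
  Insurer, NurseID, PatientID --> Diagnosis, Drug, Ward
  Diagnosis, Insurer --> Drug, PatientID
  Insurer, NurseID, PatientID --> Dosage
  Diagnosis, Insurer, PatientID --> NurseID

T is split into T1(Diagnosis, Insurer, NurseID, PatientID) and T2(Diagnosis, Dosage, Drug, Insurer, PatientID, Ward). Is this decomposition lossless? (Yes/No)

Yes

T1 ∩ T2 = {Diagnosis, Insurer, PatientID}; its closure under F is {Diagnosis, Dosage, Drug, Insurer, NurseID, PatientID, Ward}.
This includes all of T1, so the common attributes are a superkey of T1 — the join is lossless.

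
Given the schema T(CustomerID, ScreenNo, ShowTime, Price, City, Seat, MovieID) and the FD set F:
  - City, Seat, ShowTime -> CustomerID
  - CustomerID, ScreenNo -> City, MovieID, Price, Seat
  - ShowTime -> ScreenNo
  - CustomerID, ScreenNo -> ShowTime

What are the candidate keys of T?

{City, Seat, ShowTime}, {CustomerID, ScreenNo}, {CustomerID, ShowTime}

{CustomerID, ScreenNo}⁺ = {City, CustomerID, MovieID, Price, ScreenNo, Seat, ShowTime} — all of the relation — so {CustomerID, ScreenNo} is a candidate key.
{CustomerID, ShowTime}⁺ = {City, CustomerID, MovieID, Price, ScreenNo, Seat, ShowTime} — all of the relation — so {CustomerID, ShowTime} is a candidate key.
{City, Seat, ShowTime}⁺ = {City, CustomerID, MovieID, Price, ScreenNo, Seat, ShowTime} — all of the relation — so {City, Seat, ShowTime} is a candidate key.
No proper subset of any of these is a key, and no other minimal superkey exists.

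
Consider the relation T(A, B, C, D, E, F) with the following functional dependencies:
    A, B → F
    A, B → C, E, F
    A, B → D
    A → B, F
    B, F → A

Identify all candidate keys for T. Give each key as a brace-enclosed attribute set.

{A}, {B, F}

{A} is a candidate key since {A}⁺ = {A, B, C, D, E, F} covers every attribute.
{B, F} is a candidate key since {B, F}⁺ = {A, B, C, D, E, F} covers every attribute.
These are minimal and exhaustive — every other superkey contains one of them.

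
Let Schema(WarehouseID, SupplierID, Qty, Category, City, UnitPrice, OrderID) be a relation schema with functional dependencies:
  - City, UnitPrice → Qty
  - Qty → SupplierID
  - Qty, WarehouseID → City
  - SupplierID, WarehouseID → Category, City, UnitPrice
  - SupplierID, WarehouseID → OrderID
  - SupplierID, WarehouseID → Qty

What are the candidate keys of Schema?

Attributes never on any right-hand side: {WarehouseID} — every candidate key must contain it.
{Qty, WarehouseID} is a candidate key since {Qty, WarehouseID}⁺ = {Category, City, OrderID, Qty, SupplierID, UnitPrice, WarehouseID} covers every attribute.
{SupplierID, WarehouseID} is a candidate key since {SupplierID, WarehouseID}⁺ = {Category, City, OrderID, Qty, SupplierID, UnitPrice, WarehouseID} covers every attribute.
{City, UnitPrice, WarehouseID} is a candidate key since {City, UnitPrice, WarehouseID}⁺ = {Category, City, OrderID, Qty, SupplierID, UnitPrice, WarehouseID} covers every attribute.
These are minimal and exhaustive — every other superkey contains one of them.

{City, UnitPrice, WarehouseID}, {Qty, WarehouseID}, {SupplierID, WarehouseID}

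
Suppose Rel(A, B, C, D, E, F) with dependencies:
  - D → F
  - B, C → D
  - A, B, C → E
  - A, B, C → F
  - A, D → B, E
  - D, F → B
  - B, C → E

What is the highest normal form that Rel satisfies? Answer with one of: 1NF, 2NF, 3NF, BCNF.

Candidate keys: {A, B, C}, {A, C, D}. Prime attributes: {A, B, C, D}.
D → F: {D}⁺ = {B, D, F}, which is not all of the attributes, so the left side is not a superkey — BCNF is violated.
D → F has non-prime {F} on the right and a non-superkey on the left, so 3NF fails.
The proper key subset {B, C} of {A, B, C} determines non-prime {E, F}, so the relation is not even in 2NF.

1NF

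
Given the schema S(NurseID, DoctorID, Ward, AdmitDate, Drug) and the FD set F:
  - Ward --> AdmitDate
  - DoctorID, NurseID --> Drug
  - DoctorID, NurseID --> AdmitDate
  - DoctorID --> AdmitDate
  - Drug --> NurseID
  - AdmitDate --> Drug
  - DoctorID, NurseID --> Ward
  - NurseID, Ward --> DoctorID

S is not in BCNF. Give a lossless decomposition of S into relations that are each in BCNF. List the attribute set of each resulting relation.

Candidate keys of the original relation: {DoctorID}, {Ward}.
Within {AdmitDate, DoctorID, Drug, NurseID, Ward}: {Drug}⁺ ∩ {AdmitDate, DoctorID, Drug, NurseID, Ward} = {Drug, NurseID}, not the whole set, so Drug --> NurseID violates BCNF; decompose into {Drug, NurseID} and {AdmitDate, DoctorID, Drug, Ward}.
{Drug, NurseID} has no BCNF violation.
Within {AdmitDate, DoctorID, Drug, Ward}: {AdmitDate}⁺ ∩ {AdmitDate, DoctorID, Drug, Ward} = {AdmitDate, Drug}, not the whole set, so AdmitDate --> Drug violates BCNF; decompose into {AdmitDate, Drug} and {AdmitDate, DoctorID, Ward}.
{AdmitDate, Drug} has no BCNF violation.
{AdmitDate, DoctorID, Ward} has no BCNF violation.

{AdmitDate, DoctorID, Ward}; {AdmitDate, Drug}; {Drug, NurseID}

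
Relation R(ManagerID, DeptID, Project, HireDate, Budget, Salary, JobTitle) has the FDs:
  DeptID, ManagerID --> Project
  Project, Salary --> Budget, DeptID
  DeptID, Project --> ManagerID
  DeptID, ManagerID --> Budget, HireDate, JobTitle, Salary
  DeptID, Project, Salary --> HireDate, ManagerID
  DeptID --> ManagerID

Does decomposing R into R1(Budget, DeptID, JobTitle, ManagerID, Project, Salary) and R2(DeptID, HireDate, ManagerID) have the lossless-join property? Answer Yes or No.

Yes

R1 ∩ R2 = {DeptID, ManagerID}; its closure under F is {Budget, DeptID, HireDate, JobTitle, ManagerID, Project, Salary}.
R1 is contained in that closure, so R1 ∩ R2 --> R1 holds and the join is lossless.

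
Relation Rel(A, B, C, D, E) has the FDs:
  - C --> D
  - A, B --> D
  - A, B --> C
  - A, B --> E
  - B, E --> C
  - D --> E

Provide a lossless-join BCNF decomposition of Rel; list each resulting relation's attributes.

Candidate key of the original relation: {A, B}.
In {A, B, C, D, E}, {C} is not a superkey ({C}⁺ restricted to this set is {C, D, E}), so split on C --> D, E into {C, D, E} and {A, B, C}.
In {C, D, E}, {D} is not a superkey ({D}⁺ restricted to this set is {D, E}), so split on D --> E into {D, E} and {C, D}.
{D, E}: every determinant is a superkey — BCNF.
{C, D}: every determinant is a superkey — BCNF.
{A, B, C}: every determinant is a superkey — BCNF.

{A, B, C}; {C, D}; {D, E}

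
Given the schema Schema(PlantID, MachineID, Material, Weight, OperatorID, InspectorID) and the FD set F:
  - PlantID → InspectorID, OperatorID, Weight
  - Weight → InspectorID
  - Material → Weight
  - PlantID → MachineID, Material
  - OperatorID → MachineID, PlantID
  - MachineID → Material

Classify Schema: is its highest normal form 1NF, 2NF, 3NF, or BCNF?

2NF

Candidate keys: {OperatorID}, {PlantID}. Prime attributes: {OperatorID, PlantID}.
Weight → InspectorID breaks BCNF: {Weight}⁺ = {InspectorID, Weight}, so {Weight} is not a superkey.
Weight → InspectorID has non-prime {InspectorID} on the right and a non-superkey on the left, so 3NF fails.
With only single-attribute keys there can be no partial dependency, so 2NF holds.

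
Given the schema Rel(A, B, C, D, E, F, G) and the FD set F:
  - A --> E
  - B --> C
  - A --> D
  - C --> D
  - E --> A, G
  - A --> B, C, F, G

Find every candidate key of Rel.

{A}⁺ = {A, B, C, D, E, F, G}, which is every attribute, so {A} is a candidate key.
{E}⁺ = {A, B, C, D, E, F, G}, which is every attribute, so {E} is a candidate key.
Any other superkey properly contains one of these, so there are no further candidate keys.

{A}, {E}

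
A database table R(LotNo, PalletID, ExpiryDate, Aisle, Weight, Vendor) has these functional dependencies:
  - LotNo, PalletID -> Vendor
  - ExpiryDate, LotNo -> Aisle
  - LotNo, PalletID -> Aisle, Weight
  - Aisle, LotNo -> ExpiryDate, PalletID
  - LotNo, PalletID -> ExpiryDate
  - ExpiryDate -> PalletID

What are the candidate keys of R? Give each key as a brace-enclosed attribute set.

{Aisle, LotNo}, {ExpiryDate, LotNo}, {LotNo, PalletID}

{LotNo} never appears on the right of any FD, so every key must include it.
{Aisle, LotNo}⁺ = {Aisle, ExpiryDate, LotNo, PalletID, Vendor, Weight} — all of the relation — so {Aisle, LotNo} is a candidate key.
{ExpiryDate, LotNo}⁺ = {Aisle, ExpiryDate, LotNo, PalletID, Vendor, Weight} — all of the relation — so {ExpiryDate, LotNo} is a candidate key.
{LotNo, PalletID}⁺ = {Aisle, ExpiryDate, LotNo, PalletID, Vendor, Weight} — all of the relation — so {LotNo, PalletID} is a candidate key.
Any other superkey properly contains one of these, so there are no further candidate keys.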